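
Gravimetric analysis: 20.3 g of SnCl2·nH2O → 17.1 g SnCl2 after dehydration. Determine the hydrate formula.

Mass of water lost = 20.3 − 17.1 = 3.2 g → 3.2 / 18.02 = 0.1776 mol H2O
Molar mass of SnCl2 = 189.61 g/mol → mol SnCl2 = 17.1 / 189.61 = 0.09019
n = 0.1776 / 0.09019 = 1.97 ≈ 2 → SnCl2·2H2O

SnCl2·2H2O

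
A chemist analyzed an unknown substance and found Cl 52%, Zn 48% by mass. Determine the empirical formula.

Cl2Zn

Assume 100 g: 52 g Cl, 48 g Zn.
n(Cl) = 52/35.45 = 1.467, n(Zn) = 48/65.38 = 0.7342
Smallest is Zn at 0.7342 mol; normalising gives Cl 1.998, Zn 1.000
Ratio ≈ 2:1, so the empirical formula is Cl2Zn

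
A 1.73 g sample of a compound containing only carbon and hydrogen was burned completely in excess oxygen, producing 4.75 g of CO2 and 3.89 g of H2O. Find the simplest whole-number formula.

CH4

mol C = 4.75 / 44.01 = 0.1079; mass C = 0.1079 × 12.01 = 1.296 g
mol H = 2 × (3.89 / 18.02) = 0.4317; mass H = 0.4317 × 1.008 = 0.4352 g
Ratios (÷ 0.1079): C 1.000, H 4.000
Ratio ≈ 1:4, so the empirical formula is CH4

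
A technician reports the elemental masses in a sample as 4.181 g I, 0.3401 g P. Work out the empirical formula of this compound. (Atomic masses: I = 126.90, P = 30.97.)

Moles — I: 4.181 / 126.90 = 0.03295 mol; P: 0.3401 / 30.97 = 0.01098 mol
Ratios (÷ 0.01098): I 3.000, P 1.000
≈ 3:1 → I3P

I3P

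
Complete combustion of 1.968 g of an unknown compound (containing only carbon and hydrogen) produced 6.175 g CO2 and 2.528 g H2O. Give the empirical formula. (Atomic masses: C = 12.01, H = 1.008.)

CH2

mol C = 6.175 / 44.01 = 0.1403; mass C = 0.1403 × 12.01 = 1.685 g
mol H = 2 × (2.528 / 18.02) = 0.2806; mass H = 0.2806 × 1.008 = 0.2828 g
Smallest is C at 0.1403 mol; normalising gives C 1.000, H 2.000
Ratio ≈ 1:2, so the empirical formula is CH2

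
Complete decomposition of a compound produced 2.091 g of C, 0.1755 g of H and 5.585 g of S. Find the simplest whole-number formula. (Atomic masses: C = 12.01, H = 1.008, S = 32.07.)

CHS

n(C) = 2.091/12.01 = 0.1741, n(H) = 0.1755/1.008 = 0.1741, n(S) = 5.585/32.07 = 0.1742
Divide by the smallest (0.1741 mol C): C 1.000, H 1.000, S 1.000
≈ 1:1:1 → CHS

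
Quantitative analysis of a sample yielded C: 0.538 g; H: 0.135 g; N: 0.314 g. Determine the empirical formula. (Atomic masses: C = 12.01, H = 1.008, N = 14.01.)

C2H6N

Moles — C: 0.538 / 12.01 = 0.0448 mol; H: 0.135 / 1.008 = 0.1339 mol; N: 0.314 / 14.01 = 0.02241 mol
Ratios (÷ 0.02241): C 1.999, H 5.976, N 1.000
≈ 2:6:1 → C2H6N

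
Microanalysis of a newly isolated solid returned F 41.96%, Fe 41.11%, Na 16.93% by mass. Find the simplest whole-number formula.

Assume 100 g: 41.96 g F, 41.11 g Fe, 16.93 g Na.
n(F) = 41.96/19.00 = 2.208, n(Fe) = 41.11/55.85 = 0.7361, n(Na) = 16.93/22.99 = 0.7364
Smallest is Fe at 0.7361 mol; normalising gives F 3.000, Fe 1.000, Na 1.000
≈ 3:1:1 → F3FeNa

F3FeNa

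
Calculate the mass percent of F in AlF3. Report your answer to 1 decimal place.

67.9%

Molar mass = 1(26.98) + 3(19.00) = 83.980 g/mol
Mass of F per mole = 3 × 19.00 = 57.000 g
% F = 57.000 / 83.980 × 100 = 67.9%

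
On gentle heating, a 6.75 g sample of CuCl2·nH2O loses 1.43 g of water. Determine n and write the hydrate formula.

Mass of anhydrous CuCl2 = 6.75 − 1.43 = 5.32 g
mol H2O = 1.43 / 18.02 = 0.07936
Molar mass of CuCl2 = 134.45 g/mol → mol CuCl2 = 5.32 / 134.45 = 0.03957
n = 0.07936 / 0.03957 = 2.01 ≈ 2 → CuCl2·2H2O

CuCl2·2H2O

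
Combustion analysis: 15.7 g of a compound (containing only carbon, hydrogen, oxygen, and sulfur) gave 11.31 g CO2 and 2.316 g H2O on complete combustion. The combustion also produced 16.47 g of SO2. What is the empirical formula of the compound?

CHOS

mol C = 11.31 / 44.01 = 0.2570; mass C = 0.2570 × 12.01 = 3.086 g
mol H = 2 × (2.316 / 18.02) = 0.2570; mass H = 0.2570 × 1.008 = 0.2591 g
mol S = 16.47 / 64.07 = 0.2571; mass S = 8.244 g
mass O = 15.7 − (11.59) = 4.110 g → mol O = 0.2569
Smallest is O at 0.2569 mol; normalising gives C 1.000, H 1.001, O 1.000, S 1.001
≈ 1:1:1:1 → CHOS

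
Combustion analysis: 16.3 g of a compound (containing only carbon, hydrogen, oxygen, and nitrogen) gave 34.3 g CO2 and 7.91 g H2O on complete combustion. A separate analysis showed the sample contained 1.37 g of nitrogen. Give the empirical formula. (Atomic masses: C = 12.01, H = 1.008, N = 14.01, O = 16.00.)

C8H9NO3

mol C = 34.3 / 44.01 = 0.7794; mass C = 0.7794 × 12.01 = 9.360 g
mol H = 2 × (7.91 / 18.02) = 0.8779; mass H = 0.8779 × 1.008 = 0.8849 g
mol N = 1.37 / 14.01 = 0.09779
mass O = 16.3 − (11.62) = 4.685 g → mol O = 0.2928
Smallest is N at 0.09779 mol; normalising gives C 7.970, H 8.978, N 1.000, O 2.994
Ratio ≈ 8:9:1:3, so the empirical formula is C8H9NO3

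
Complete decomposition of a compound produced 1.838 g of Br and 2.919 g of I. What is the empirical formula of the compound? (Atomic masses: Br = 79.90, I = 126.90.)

BrI

Moles — Br: 1.838 / 79.90 = 0.023 mol; I: 2.919 / 126.90 = 0.023 mol
Smallest is I at 0.023 mol; normalising gives Br 1.000, I 1.000
Ratio ≈ 1:1, so the empirical formula is BrI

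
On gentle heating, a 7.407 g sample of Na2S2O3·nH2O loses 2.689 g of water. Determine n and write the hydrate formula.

Na2S2O3·5H2O

Mass of anhydrous Na2S2O3 = 7.407 − 2.689 = 4.718 g
mol H2O = 2.689 / 18.02 = 0.1492
Molar mass of Na2S2O3 = 158.12 g/mol → mol Na2S2O3 = 4.718 / 158.12 = 0.02984
n = 0.1492 / 0.02984 = 5.00 ≈ 5 → Na2S2O3·5H2O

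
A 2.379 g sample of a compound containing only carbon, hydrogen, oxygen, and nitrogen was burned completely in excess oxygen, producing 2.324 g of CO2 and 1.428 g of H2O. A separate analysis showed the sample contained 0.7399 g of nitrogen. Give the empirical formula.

mol C = 2.324 / 44.01 = 0.05281; mass C = 0.05281 × 12.01 = 0.6342 g
mol H = 2 × (1.428 / 18.02) = 0.1585; mass H = 0.1585 × 1.008 = 0.1598 g
mol N = 0.7399 / 14.01 = 0.05281
mass O = 2.379 − (1.534) = 0.8451 g → mol O = 0.05282
Ratios (÷ 0.05281): C 1.000, H 3.001, N 1.000, O 1.000
→ CH3NO

CH3NO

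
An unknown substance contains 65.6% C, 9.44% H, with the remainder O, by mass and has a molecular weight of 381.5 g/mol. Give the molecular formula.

C21H36O6

Assume 100 g: 65.6 g C, 9.44 g H, 24.96 g O.
Moles — C: 65.6 / 12.01 = 5.462 mol; H: 9.44 / 1.008 = 9.365 mol; O: 24.96 / 16.00 = 1.56 mol
Divide by the smallest (1.56 mol O): C 3.501, H 6.003, O 1.000
Multiply by 2: C 7.00, H 12.01, O 2.00 → C7H12O2
Empirical-formula mass = 128.17 g/mol
n = 381.5 / 128.17 = 2.98 ≈ 3
Molecular formula = (C7H12O2)×3 = C21H36O6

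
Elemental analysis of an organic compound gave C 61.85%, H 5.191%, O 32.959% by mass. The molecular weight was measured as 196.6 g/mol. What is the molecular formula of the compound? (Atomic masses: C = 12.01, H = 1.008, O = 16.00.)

C10H10O4

Assume 100 g: 61.85 g C, 5.191 g H, 32.959 g O.
n(C) = 61.85/12.01 = 5.15, n(H) = 5.191/1.008 = 5.15, n(O) = 32.959/16.00 = 2.06
Divide by the smallest (2.06 mol O): C 2.500, H 2.500, O 1.000
Multiply by 2: C 5.00, H 5.00, O 2.00 → C5H5O2
Empirical-formula mass = 97.09 g/mol
n = 196.6 / 97.09 = 2.02 ≈ 2
Molecular formula = (C5H5O2)×2 = C10H10O4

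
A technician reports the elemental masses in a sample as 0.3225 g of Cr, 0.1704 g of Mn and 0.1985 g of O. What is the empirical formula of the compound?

n(Cr) = 0.3225/52.00 = 0.006202, n(Mn) = 0.1704/54.94 = 0.003102, n(O) = 0.1985/16.00 = 0.01241
Smallest is Mn at 0.003102 mol; normalising gives Cr 2.000, Mn 1.000, O 4.000
Ratio ≈ 2:1:4, so the empirical formula is Cr2MnO4

Cr2MnO4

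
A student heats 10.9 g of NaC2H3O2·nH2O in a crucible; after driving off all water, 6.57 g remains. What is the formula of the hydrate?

NaC2H3O2·3H2O

Mass of water lost = 10.9 − 6.57 = 4.33 g → 4.33 / 18.02 = 0.2403 mol H2O
Molar mass of NaC2H3O2 = 82.03 g/mol → mol NaC2H3O2 = 6.57 / 82.03 = 0.08009
n = 0.2403 / 0.08009 = 3.00 ≈ 3 → NaC2H3O2·3H2O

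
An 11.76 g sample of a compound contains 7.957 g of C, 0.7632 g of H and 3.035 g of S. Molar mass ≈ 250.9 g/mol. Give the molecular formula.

C14H16S2

n(C) = 7.957/12.01 = 0.6625, n(H) = 0.7632/1.008 = 0.7571, n(S) = 3.035/32.07 = 0.09464
Divide by the smallest (0.09464 mol S): C 7.001, H 8.001, S 1.000
≈ 7:8:1 → C7H8S
Empirical-formula mass = 124.20 g/mol
n = 250.9 / 124.20 = 2.02 ≈ 2
Molecular formula = (C7H8S)×2 = C14H16S2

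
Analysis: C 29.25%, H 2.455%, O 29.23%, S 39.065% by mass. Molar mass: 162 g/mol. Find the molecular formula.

C4H4O3S2

Assume 100 g: 29.25 g C, 2.455 g H, 29.23 g O, 39.065 g S.
n(C) = 29.25/12.01 = 2.435, n(H) = 2.455/1.008 = 2.436, n(O) = 29.23/16.00 = 1.827, n(S) = 39.065/32.07 = 1.218
Ratios (÷ 1.218): C 1.999, H 1.999, O 1.500, S 1.000
Multiply by 2: C 4.00, H 4.00, O 3.00, S 2.00 → C4H4O3S2
Empirical-formula mass = 164.21 g/mol
n = 162 / 164.21 = 0.99 ≈ 1
Molecular formula = empirical formula = C4H4O3S2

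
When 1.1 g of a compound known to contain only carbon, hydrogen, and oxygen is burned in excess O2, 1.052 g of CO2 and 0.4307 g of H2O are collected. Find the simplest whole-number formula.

mol C = 1.052 / 44.01 = 0.02390; mass C = 0.02390 × 12.01 = 0.2871 g
mol H = 2 × (0.4307 / 18.02) = 0.04780; mass H = 0.04780 × 1.008 = 0.04818 g
mass O = 1.1 − (0.3353) = 0.7647 g → mol O = 0.04780
Divide by the smallest (0.0239 mol C): C 1.000, H 2.000, O 2.000
≈ 1:2:2 → CH2O2

CH2O2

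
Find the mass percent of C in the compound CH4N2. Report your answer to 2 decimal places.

Molar mass = 1(12.01) + 4(1.008) + 2(14.01) = 44.062 g/mol
Mass of C per mole = 1 × 12.01 = 12.010 g
% C = 12.010 / 44.062 × 100 = 27.26%

27.26%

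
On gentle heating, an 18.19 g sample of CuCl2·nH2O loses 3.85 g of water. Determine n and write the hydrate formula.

Mass of anhydrous CuCl2 = 18.19 − 3.85 = 14.34 g
mol H2O = 3.85 / 18.02 = 0.2137
Molar mass of CuCl2 = 134.45 g/mol → mol CuCl2 = 14.34 / 134.45 = 0.1067
n = 0.2137 / 0.1067 = 2.00 ≈ 2 → CuCl2·2H2O

CuCl2·2H2O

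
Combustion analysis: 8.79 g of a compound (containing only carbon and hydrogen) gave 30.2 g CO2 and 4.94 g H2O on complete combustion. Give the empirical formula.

mol C = 30.2 / 44.01 = 0.6862; mass C = 0.6862 × 12.01 = 8.241 g
mol H = 2 × (4.94 / 18.02) = 0.5483; mass H = 0.5483 × 1.008 = 0.5527 g
Ratios (÷ 0.5483): C 1.252, H 1.000
Scaling by 4: C 5.01, H 4.00 → C5H4

C5H4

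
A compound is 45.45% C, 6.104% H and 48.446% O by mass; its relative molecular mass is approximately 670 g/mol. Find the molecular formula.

C25H40O20

Assume 100 g: 45.45 g C, 6.104 g H, 48.446 g O.
n(C) = 45.45/12.01 = 3.784, n(H) = 6.104/1.008 = 6.056, n(O) = 48.446/16.00 = 3.028
Ratios (÷ 3.028): C 1.250, H 2.000, O 1.000
Multiply by 4: C 5.00, H 8.00, O 4.00 → C5H8O4
Empirical-formula mass = 132.11 g/mol
n = 670 / 132.11 = 5.07 ≈ 5
Molecular formula = (C5H8O4)×5 = C25H40O20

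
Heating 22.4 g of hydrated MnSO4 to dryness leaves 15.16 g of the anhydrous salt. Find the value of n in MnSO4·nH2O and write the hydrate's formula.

MnSO4·4H2O

Mass of water lost = 22.4 − 15.16 = 7.24 g → 7.24 / 18.02 = 0.4018 mol H2O
Molar mass of MnSO4 = 151.01 g/mol → mol MnSO4 = 15.16 / 151.01 = 0.1004
n = 0.4018 / 0.1004 = 4.00 ≈ 4 → MnSO4·4H2O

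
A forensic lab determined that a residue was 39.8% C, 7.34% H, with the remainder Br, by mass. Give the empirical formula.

Assume 100 g: 39.8 g C, 7.34 g H, 52.86 g Br.
Moles — C: 39.8 / 12.01 = 3.314 mol; H: 7.34 / 1.008 = 7.282 mol; Br: 52.86 / 79.90 = 0.6616 mol
Ratios (÷ 0.6616): C 5.009, H 11.007, Br 1.000
Ratio ≈ 5:11:1, so the empirical formula is C5H11Br

C5H11Br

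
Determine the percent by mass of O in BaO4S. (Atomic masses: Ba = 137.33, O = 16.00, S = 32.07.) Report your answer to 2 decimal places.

Molar mass = 1(137.33) + 4(16.00) + 1(32.07) = 233.400 g/mol
Mass of O per mole = 4 × 16.00 = 64.000 g
% O = 64.000 / 233.400 × 100 = 27.42%

27.42%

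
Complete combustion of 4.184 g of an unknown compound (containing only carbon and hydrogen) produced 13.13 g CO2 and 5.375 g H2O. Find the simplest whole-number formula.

CH2

mol C = 13.13 / 44.01 = 0.2983; mass C = 0.2983 × 12.01 = 3.583 g
mol H = 2 × (5.375 / 18.02) = 0.5966; mass H = 0.5966 × 1.008 = 0.6013 g
Smallest is C at 0.2983 mol; normalising gives C 1.000, H 2.000
≈ 1:2 → CH2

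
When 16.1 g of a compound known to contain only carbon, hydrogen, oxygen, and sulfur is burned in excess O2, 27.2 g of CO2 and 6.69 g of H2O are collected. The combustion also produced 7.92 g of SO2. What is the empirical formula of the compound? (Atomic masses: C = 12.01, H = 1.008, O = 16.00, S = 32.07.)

C5H6O2S

mol C = 27.2 / 44.01 = 0.6180; mass C = 0.6180 × 12.01 = 7.423 g
mol H = 2 × (6.69 / 18.02) = 0.7425; mass H = 0.7425 × 1.008 = 0.7484 g
mol S = 7.92 / 64.07 = 0.1236; mass S = 3.964 g
mass O = 16.1 − (12.14) = 3.965 g → mol O = 0.2478
Ratios (÷ 0.1236): C 5.000, H 6.007, O 2.004, S 1.000
→ C5H6O2S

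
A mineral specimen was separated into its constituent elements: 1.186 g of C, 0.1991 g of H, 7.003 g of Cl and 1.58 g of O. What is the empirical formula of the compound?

CH2Cl2O

C: 1.186 g ÷ 12.01 g/mol = 0.09875 mol
H: 0.1991 g ÷ 1.008 g/mol = 0.1975 mol
Cl: 7.003 g ÷ 35.45 g/mol = 0.1975 mol
O: 1.58 g ÷ 16.00 g/mol = 0.09875 mol
Divide by the smallest (0.09875 mol O): C 1.000, H 2.000, Cl 2.000, O 1.000
Ratio ≈ 1:2:2:1, so the empirical formula is CH2Cl2O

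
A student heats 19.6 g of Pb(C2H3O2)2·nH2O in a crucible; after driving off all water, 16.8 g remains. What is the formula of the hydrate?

Mass of water lost = 19.6 − 16.8 = 2.8 g → 2.8 / 18.02 = 0.1554 mol H2O
Molar mass of Pb(C2H3O2)2 = 325.29 g/mol → mol Pb(C2H3O2)2 = 16.8 / 325.29 = 0.05165
n = 0.1554 / 0.05165 = 3.01 ≈ 3 → Pb(C2H3O2)2·3H2O

Pb(C2H3O2)2·3H2O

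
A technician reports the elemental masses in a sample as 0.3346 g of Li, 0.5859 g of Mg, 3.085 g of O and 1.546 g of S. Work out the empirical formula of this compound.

Li2MgO8S2

Li: 0.3346 g ÷ 6.94 g/mol = 0.04821 mol
Mg: 0.5859 g ÷ 24.31 g/mol = 0.0241 mol
O: 3.085 g ÷ 16.00 g/mol = 0.1928 mol
S: 1.546 g ÷ 32.07 g/mol = 0.04821 mol
Divide by the smallest (0.0241 mol Mg): Li 2.000, Mg 1.000, O 8.000, S 2.000
Ratio ≈ 2:1:8:2, so the empirical formula is Li2MgO8S2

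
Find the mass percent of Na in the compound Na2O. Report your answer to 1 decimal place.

74.2%

Molar mass = 2(22.99) + 1(16.00) = 61.980 g/mol
Mass of Na per mole = 2 × 22.99 = 45.980 g
% Na = 45.980 / 61.980 × 100 = 74.2%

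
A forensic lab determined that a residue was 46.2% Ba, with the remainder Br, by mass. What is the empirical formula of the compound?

Assume 100 g: 46.2 g Ba, 53.8 g Br.
Ba: 46.2 g ÷ 137.33 g/mol = 0.3364 mol
Br: 53.8 g ÷ 79.90 g/mol = 0.6733 mol
Ratios (÷ 0.3364): Ba 1.000, Br 2.002
≈ 1:2 → BaBr2

BaBr2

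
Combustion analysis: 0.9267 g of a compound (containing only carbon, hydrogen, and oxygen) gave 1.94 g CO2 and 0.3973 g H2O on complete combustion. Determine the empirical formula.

C2H2O

mol C = 1.94 / 44.01 = 0.04408; mass C = 0.04408 × 12.01 = 0.5294 g
mol H = 2 × (0.3973 / 18.02) = 0.04410; mass H = 0.04410 × 1.008 = 0.04445 g
mass O = 0.9267 − (0.5739) = 0.3528 g → mol O = 0.02205
Ratios (÷ 0.02205): C 1.999, H 2.000, O 1.000
≈ 2:2:1 → C2H2O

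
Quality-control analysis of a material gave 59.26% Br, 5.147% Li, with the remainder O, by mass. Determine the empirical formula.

Assume 100 g: 59.26 g Br, 5.147 g Li, 35.593 g O.
n(Br) = 59.26/79.90 = 0.7417, n(Li) = 5.147/6.94 = 0.7416, n(O) = 35.593/16.00 = 2.225
Ratios (÷ 0.7416): Br 1.000, Li 1.000, O 3.000
Ratio ≈ 1:1:3, so the empirical formula is BrLiO3

BrLiO3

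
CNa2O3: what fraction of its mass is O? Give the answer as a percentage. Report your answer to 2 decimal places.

Molar mass = 1(12.01) + 2(22.99) + 3(16.00) = 105.990 g/mol
Mass of O per mole = 3 × 16.00 = 48.000 g
% O = 48.000 / 105.990 × 100 = 45.29%

45.29%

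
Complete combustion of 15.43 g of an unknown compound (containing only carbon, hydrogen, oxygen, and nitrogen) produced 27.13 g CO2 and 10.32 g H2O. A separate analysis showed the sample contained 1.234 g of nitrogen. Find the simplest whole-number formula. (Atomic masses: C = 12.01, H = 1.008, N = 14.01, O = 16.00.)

C7H13NO4

mol C = 27.13 / 44.01 = 0.6165; mass C = 0.6165 × 12.01 = 7.404 g
mol H = 2 × (10.32 / 18.02) = 1.145; mass H = 1.145 × 1.008 = 1.155 g
mol N = 1.234 / 14.01 = 0.08808
mass O = 15.43 − (9.792) = 5.638 g → mol O = 0.3524
Ratios (÷ 0.08808): C 6.999, H 13.004, N 1.000, O 4.001
→ C7H13NO4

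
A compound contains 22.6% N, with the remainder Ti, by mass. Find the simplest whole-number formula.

Assume 100 g: 22.6 g N, 77.4 g Ti.
n(N) = 22.6/14.01 = 1.613, n(Ti) = 77.4/47.87 = 1.617
Smallest is N at 1.613 mol; normalising gives N 1.000, Ti 1.002
Ratio ≈ 1:1, so the empirical formula is NTi

NTi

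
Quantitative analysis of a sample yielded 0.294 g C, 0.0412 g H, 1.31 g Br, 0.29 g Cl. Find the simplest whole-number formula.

C3H5Br2Cl

Moles — C: 0.294 / 12.01 = 0.02448 mol; H: 0.0412 / 1.008 = 0.04087 mol; Br: 1.31 / 79.90 = 0.0164 mol; Cl: 0.29 / 35.45 = 0.008181 mol
Ratios (÷ 0.008181): C 2.992, H 4.996, Br 2.004, Cl 1.000
→ C3H5Br2Cl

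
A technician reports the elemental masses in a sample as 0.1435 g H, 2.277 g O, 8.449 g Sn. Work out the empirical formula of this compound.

H2O2Sn

Moles — H: 0.1435 / 1.008 = 0.1424 mol; O: 2.277 / 16.00 = 0.1423 mol; Sn: 8.449 / 118.71 = 0.07117 mol
Ratios (÷ 0.07117): H 2.000, O 2.000, Sn 1.000
→ H2O2Sn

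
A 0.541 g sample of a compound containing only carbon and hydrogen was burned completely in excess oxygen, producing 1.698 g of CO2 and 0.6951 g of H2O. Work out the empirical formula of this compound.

mol C = 1.698 / 44.01 = 0.03858; mass C = 0.03858 × 12.01 = 0.4634 g
mol H = 2 × (0.6951 / 18.02) = 0.07715; mass H = 0.07715 × 1.008 = 0.07776 g
Divide by the smallest (0.03858 mol C): C 1.000, H 2.000
→ CH2

CH2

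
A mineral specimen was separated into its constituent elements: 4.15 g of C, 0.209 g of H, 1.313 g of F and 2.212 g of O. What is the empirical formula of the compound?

n(C) = 4.15/12.01 = 0.3455, n(H) = 0.209/1.008 = 0.2073, n(F) = 1.313/19.00 = 0.06911, n(O) = 2.212/16.00 = 0.1383
Smallest is F at 0.06911 mol; normalising gives C 5.000, H 3.000, F 1.000, O 2.001
→ C5H3FO2

C5H3FO2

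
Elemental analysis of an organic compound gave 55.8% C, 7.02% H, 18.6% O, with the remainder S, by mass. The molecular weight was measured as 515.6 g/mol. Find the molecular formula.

Assume 100 g: 55.8 g C, 7.02 g H, 18.6 g O, 18.58 g S.
C: 55.8 g ÷ 12.01 g/mol = 4.646 mol
H: 7.02 g ÷ 1.008 g/mol = 6.964 mol
O: 18.6 g ÷ 16.00 g/mol = 1.163 mol
S: 18.58 g ÷ 32.07 g/mol = 0.5794 mol
Smallest is S at 0.5794 mol; normalising gives C 8.019, H 12.021, O 2.007, S 1.000
→ C8H12O2S
Empirical-formula mass = 172.25 g/mol
n = 515.6 / 172.25 = 2.99 ≈ 3
Molecular formula = (C8H12O2S)×3 = C24H36O6S3

C24H36O6S3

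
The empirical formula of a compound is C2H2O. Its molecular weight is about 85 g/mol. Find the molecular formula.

C4H4O2

Empirical-formula mass = 42.04 g/mol
n = 85 / 42.04 = 2.02 ≈ 2
Molecular formula = (C2H2O)2 = C4H4O2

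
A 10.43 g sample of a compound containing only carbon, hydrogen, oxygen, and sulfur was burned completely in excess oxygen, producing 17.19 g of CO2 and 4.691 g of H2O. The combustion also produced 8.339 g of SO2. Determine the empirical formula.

C6H8OS2

mol C = 17.19 / 44.01 = 0.3906; mass C = 0.3906 × 12.01 = 4.691 g
mol H = 2 × (4.691 / 18.02) = 0.5206; mass H = 0.5206 × 1.008 = 0.5248 g
mol S = 8.339 / 64.07 = 0.1302; mass S = 4.174 g
mass O = 10.43 − (9.390) = 1.040 g → mol O = 0.06501
Smallest is O at 0.06501 mol; normalising gives C 6.008, H 8.009, O 1.000, S 2.002
≈ 6:8:1:2 → C6H8OS2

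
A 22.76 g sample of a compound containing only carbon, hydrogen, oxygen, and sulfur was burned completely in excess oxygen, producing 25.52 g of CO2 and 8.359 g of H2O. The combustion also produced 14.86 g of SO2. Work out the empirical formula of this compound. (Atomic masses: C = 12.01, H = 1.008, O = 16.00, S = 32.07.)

C5H8O4S2

mol C = 25.52 / 44.01 = 0.5799; mass C = 0.5799 × 12.01 = 6.964 g
mol H = 2 × (8.359 / 18.02) = 0.9277; mass H = 0.9277 × 1.008 = 0.9352 g
mol S = 14.86 / 64.07 = 0.2319; mass S = 7.438 g
mass O = 22.76 − (15.34) = 7.422 g → mol O = 0.4639
Smallest is S at 0.2319 mol; normalising gives C 2.500, H 4.000, O 2.000, S 1.000
Scaling by 2: C 5.00, H 8.00, O 4.00, S 2.00 → C5H8O4S2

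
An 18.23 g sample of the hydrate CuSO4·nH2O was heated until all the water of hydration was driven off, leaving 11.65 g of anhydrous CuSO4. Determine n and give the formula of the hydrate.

Mass of water lost = 18.23 − 11.65 = 6.58 g → 6.58 / 18.02 = 0.3651 mol H2O
Molar mass of CuSO4 = 159.62 g/mol → mol CuSO4 = 11.65 / 159.62 = 0.07299
n = 0.3651 / 0.07299 = 5.00 ≈ 5 → CuSO4·5H2O

CuSO4·5H2O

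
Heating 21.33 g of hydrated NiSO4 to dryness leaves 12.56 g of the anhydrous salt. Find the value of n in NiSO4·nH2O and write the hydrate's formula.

Mass of water lost = 21.33 − 12.56 = 8.77 g → 8.77 / 18.02 = 0.4867 mol H2O
Molar mass of NiSO4 = 154.76 g/mol → mol NiSO4 = 12.56 / 154.76 = 0.08116
n = 0.4867 / 0.08116 = 6.00 ≈ 6 → NiSO4·6H2O

NiSO4·6H2O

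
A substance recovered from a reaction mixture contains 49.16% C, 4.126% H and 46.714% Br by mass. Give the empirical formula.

Assume 100 g: 49.16 g C, 4.126 g H, 46.714 g Br.
C: 49.16 g ÷ 12.01 g/mol = 4.093 mol
H: 4.126 g ÷ 1.008 g/mol = 4.093 mol
Br: 46.714 g ÷ 79.90 g/mol = 0.5847 mol
Ratios (÷ 0.5847): C 7.001, H 7.001, Br 1.000
→ C7H7Br

C7H7Br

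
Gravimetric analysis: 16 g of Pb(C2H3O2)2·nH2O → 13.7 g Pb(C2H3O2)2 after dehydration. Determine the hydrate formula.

Pb(C2H3O2)2·3H2O

Mass of water lost = 16 − 13.7 = 2.3 g → 2.3 / 18.02 = 0.1276 mol H2O
Molar mass of Pb(C2H3O2)2 = 325.29 g/mol → mol Pb(C2H3O2)2 = 13.7 / 325.29 = 0.04212
n = 0.1276 / 0.04212 = 3.03 ≈ 3 → Pb(C2H3O2)2·3H2O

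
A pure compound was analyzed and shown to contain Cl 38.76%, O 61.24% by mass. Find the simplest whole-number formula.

Cl2O7

Assume 100 g: 38.76 g Cl, 61.24 g O.
Moles — Cl: 38.76 / 35.45 = 1.093 mol; O: 61.24 / 16.00 = 3.828 mol
Ratios (÷ 1.093): Cl 1.000, O 3.501
Multiply by 2: Cl 2.00, O 7.00 → Cl2O7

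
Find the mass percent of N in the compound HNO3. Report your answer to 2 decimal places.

Molar mass = 1(1.008) + 1(14.01) + 3(16.00) = 63.018 g/mol
Mass of N per mole = 1 × 14.01 = 14.010 g
% N = 14.010 / 63.018 × 100 = 22.23%

22.23%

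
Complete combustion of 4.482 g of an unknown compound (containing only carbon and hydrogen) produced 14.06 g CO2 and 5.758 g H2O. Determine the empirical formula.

CH2

mol C = 14.06 / 44.01 = 0.3195; mass C = 0.3195 × 12.01 = 3.837 g
mol H = 2 × (5.758 / 18.02) = 0.6391; mass H = 0.6391 × 1.008 = 0.6442 g
Ratios (÷ 0.3195): C 1.000, H 2.000
Ratio ≈ 1:2, so the empirical formula is CH2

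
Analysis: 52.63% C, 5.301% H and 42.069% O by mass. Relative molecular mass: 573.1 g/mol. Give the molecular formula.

C25H30O15

Assume 100 g: 52.63 g C, 5.301 g H, 42.069 g O.
n(C) = 52.63/12.01 = 4.382, n(H) = 5.301/1.008 = 5.259, n(O) = 42.069/16.00 = 2.629
Smallest is O at 2.629 mol; normalising gives C 1.667, H 2.000, O 1.000
Scaling by 3: C 5.00, H 6.00, O 3.00 → C5H6O3
Empirical-formula mass = 114.10 g/mol
n = 573.1 / 114.10 = 5.02 ≈ 5
Molecular formula = (C5H6O3)×5 = C25H30O15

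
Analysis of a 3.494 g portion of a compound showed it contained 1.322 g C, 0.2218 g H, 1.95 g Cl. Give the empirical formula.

n(C) = 1.322/12.01 = 0.1101, n(H) = 0.2218/1.008 = 0.22, n(Cl) = 1.95/35.45 = 0.05501
Ratios (÷ 0.05501): C 2.001, H 4.000, Cl 1.000
→ C2H4Cl

C2H4Cl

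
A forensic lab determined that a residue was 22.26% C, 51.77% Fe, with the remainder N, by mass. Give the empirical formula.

Assume 100 g: 22.26 g C, 51.77 g Fe, 25.97 g N.
C: 22.26 g ÷ 12.01 g/mol = 1.853 mol
Fe: 51.77 g ÷ 55.85 g/mol = 0.9269 mol
N: 25.97 g ÷ 14.01 g/mol = 1.854 mol
Smallest is Fe at 0.9269 mol; normalising gives C 2.000, Fe 1.000, N 2.000
Ratio ≈ 2:1:2, so the empirical formula is C2FeN2

C2FeN2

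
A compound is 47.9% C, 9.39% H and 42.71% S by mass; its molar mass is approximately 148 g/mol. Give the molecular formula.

Assume 100 g: 47.9 g C, 9.39 g H, 42.71 g S.
n(C) = 47.9/12.01 = 3.988, n(H) = 9.39/1.008 = 9.315, n(S) = 42.71/32.07 = 1.332
Smallest is S at 1.332 mol; normalising gives C 2.995, H 6.995, S 1.000
→ C3H7S
Empirical-formula mass = 75.16 g/mol
n = 148 / 75.16 = 1.97 ≈ 2
Molecular formula = (C3H7S)×2 = C6H14S2

C6H14S2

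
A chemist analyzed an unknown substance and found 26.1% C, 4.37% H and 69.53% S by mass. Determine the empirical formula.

CH2S

Assume 100 g: 26.1 g C, 4.37 g H, 69.53 g S.
Moles — C: 26.1 / 12.01 = 2.173 mol; H: 4.37 / 1.008 = 4.335 mol; S: 69.53 / 32.07 = 2.168 mol
Smallest is S at 2.168 mol; normalising gives C 1.002, H 2.000, S 1.000
→ CH2S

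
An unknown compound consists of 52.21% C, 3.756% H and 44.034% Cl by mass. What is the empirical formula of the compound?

C7H6Cl2

Assume 100 g: 52.21 g C, 3.756 g H, 44.034 g Cl.
n(C) = 52.21/12.01 = 4.347, n(H) = 3.756/1.008 = 3.726, n(Cl) = 44.034/35.45 = 1.242
Divide by the smallest (1.242 mol Cl): C 3.500, H 3.000, Cl 1.000
×2: C 7.00, H 6.00, Cl 2.00 → C7H6Cl2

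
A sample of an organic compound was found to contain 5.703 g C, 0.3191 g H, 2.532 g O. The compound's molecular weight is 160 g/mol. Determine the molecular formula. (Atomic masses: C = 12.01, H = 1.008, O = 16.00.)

C9H6O3

C: 5.703 g ÷ 12.01 g/mol = 0.4749 mol
H: 0.3191 g ÷ 1.008 g/mol = 0.3166 mol
O: 2.532 g ÷ 16.00 g/mol = 0.1583 mol
Ratios (÷ 0.1583): C 3.001, H 2.000, O 1.000
→ C3H2O
Empirical-formula mass = 54.05 g/mol
n = 160 / 54.05 = 2.96 ≈ 3
Molecular formula = (C3H2O)×3 = C9H6O3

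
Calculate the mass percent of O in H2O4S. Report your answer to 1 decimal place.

Molar mass = 2(1.008) + 4(16.00) + 1(32.07) = 98.086 g/mol
Mass of O per mole = 4 × 16.00 = 64.000 g
% O = 64.000 / 98.086 × 100 = 65.2%

65.2%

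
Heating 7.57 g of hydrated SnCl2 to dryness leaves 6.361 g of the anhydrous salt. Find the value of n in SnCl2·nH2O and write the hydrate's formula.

Mass of water lost = 7.57 − 6.361 = 1.209 g → 1.209 / 18.02 = 0.06709 mol H2O
Molar mass of SnCl2 = 189.61 g/mol → mol SnCl2 = 6.361 / 189.61 = 0.03355
n = 0.06709 / 0.03355 = 2.00 ≈ 2 → SnCl2·2H2O

SnCl2·2H2O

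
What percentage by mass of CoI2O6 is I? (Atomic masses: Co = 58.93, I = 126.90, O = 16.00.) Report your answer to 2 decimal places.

Molar mass = 1(58.93) + 2(126.90) + 6(16.00) = 408.730 g/mol
Mass of I per mole = 2 × 126.90 = 253.800 g
% I = 253.800 / 408.730 × 100 = 62.09%

62.09%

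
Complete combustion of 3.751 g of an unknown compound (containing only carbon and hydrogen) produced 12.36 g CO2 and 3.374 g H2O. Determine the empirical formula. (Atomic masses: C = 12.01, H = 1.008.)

C3H4

mol C = 12.36 / 44.01 = 0.2808; mass C = 0.2808 × 12.01 = 3.373 g
mol H = 2 × (3.374 / 18.02) = 0.3745; mass H = 0.3745 × 1.008 = 0.3775 g
Divide by the smallest (0.2808 mol C): C 1.000, H 1.333
Multiply by 3: C 3.00, H 4.00 → C3H4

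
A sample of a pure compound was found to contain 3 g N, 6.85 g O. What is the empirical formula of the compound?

Moles — N: 3 / 14.01 = 0.2141 mol; O: 6.85 / 16.00 = 0.4281 mol
Ratios (÷ 0.2141): N 1.000, O 1.999
Ratio ≈ 1:2, so the empirical formula is NO2

NO2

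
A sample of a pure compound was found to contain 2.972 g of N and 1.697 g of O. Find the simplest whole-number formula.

N: 2.972 g ÷ 14.01 g/mol = 0.2121 mol
O: 1.697 g ÷ 16.00 g/mol = 0.1061 mol
Smallest is O at 0.1061 mol; normalising gives N 2.000, O 1.000
→ N2O

N2O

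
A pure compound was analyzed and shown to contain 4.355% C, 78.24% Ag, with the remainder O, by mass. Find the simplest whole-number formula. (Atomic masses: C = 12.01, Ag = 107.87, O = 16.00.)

Assume 100 g: 4.355 g C, 78.24 g Ag, 17.405 g O.
C: 4.355 g ÷ 12.01 g/mol = 0.3626 mol
Ag: 78.24 g ÷ 107.87 g/mol = 0.7253 mol
O: 17.405 g ÷ 16.00 g/mol = 1.088 mol
Divide by the smallest (0.3626 mol C): C 1.000, Ag 2.000, O 3.000
≈ 1:2:3 → CAg2O3

CAg2O3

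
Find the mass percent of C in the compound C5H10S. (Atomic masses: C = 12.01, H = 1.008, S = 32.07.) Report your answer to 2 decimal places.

58.76%

Molar mass = 5(12.01) + 10(1.008) + 1(32.07) = 102.200 g/mol
Mass of C per mole = 5 × 12.01 = 60.050 g
% C = 60.050 / 102.200 × 100 = 58.76%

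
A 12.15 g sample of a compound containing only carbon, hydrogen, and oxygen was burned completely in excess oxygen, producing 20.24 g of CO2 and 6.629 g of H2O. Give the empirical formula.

mol C = 20.24 / 44.01 = 0.4599; mass C = 0.4599 × 12.01 = 5.523 g
mol H = 2 × (6.629 / 18.02) = 0.7357; mass H = 0.7357 × 1.008 = 0.7416 g
mass O = 12.15 − (6.265) = 5.885 g → mol O = 0.3678
Smallest is O at 0.3678 mol; normalising gives C 1.250, H 2.000, O 1.000
Multiply by 4: C 5.00, H 8.00, O 4.00 → C5H8O4

C5H8O4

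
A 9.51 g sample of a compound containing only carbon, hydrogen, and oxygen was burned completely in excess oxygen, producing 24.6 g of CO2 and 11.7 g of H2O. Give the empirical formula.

mol C = 24.6 / 44.01 = 0.5590; mass C = 0.5590 × 12.01 = 6.713 g
mol H = 2 × (11.7 / 18.02) = 1.299; mass H = 1.299 × 1.008 = 1.309 g
mass O = 9.51 − (8.022) = 1.488 g → mol O = 0.09299
Smallest is O at 0.09299 mol; normalising gives C 6.011, H 13.964, O 1.000
→ C6H14O

C6H14O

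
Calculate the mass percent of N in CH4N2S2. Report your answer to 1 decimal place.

Molar mass = 1(12.01) + 4(1.008) + 2(14.01) + 2(32.07) = 108.202 g/mol
Mass of N per mole = 2 × 14.01 = 28.020 g
% N = 28.020 / 108.202 × 100 = 25.9%

25.9%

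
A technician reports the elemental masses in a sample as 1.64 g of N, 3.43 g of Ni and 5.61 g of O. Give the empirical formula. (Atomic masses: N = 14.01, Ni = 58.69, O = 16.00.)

n(N) = 1.64/14.01 = 0.1171, n(Ni) = 3.43/58.69 = 0.05844, n(O) = 5.61/16.00 = 0.3506
Divide by the smallest (0.05844 mol Ni): N 2.003, Ni 1.000, O 5.999
≈ 2:1:6 → N2NiO6

N2NiO6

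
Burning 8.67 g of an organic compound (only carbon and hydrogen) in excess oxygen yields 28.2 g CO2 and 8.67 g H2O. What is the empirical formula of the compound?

mol C = 28.2 / 44.01 = 0.6408; mass C = 0.6408 × 12.01 = 7.696 g
mol H = 2 × (8.67 / 18.02) = 0.9623; mass H = 0.9623 × 1.008 = 0.9700 g
Ratios (÷ 0.6408): C 1.000, H 1.502
×2: C 2.00, H 3.00 → C2H3

C2H3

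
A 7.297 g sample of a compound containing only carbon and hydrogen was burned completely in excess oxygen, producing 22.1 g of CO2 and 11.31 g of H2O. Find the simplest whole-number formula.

mol C = 22.1 / 44.01 = 0.5022; mass C = 0.5022 × 12.01 = 6.031 g
mol H = 2 × (11.31 / 18.02) = 1.255; mass H = 1.255 × 1.008 = 1.265 g
Divide by the smallest (0.5022 mol C): C 1.000, H 2.500
×2: C 2.00, H 5.00 → C2H5

C2H5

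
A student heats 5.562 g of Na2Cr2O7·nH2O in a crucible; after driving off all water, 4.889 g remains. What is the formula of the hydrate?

Mass of water lost = 5.562 − 4.889 = 0.673 g → 0.673 / 18.02 = 0.03735 mol H2O
Molar mass of Na2Cr2O7 = 261.98 g/mol → mol Na2Cr2O7 = 4.889 / 261.98 = 0.01866
n = 0.03735 / 0.01866 = 2.00 ≈ 2 → Na2Cr2O7·2H2O

Na2Cr2O7·2H2O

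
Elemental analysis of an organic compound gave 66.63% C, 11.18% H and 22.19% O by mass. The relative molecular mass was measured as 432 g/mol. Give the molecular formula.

Assume 100 g: 66.63 g C, 11.18 g H, 22.19 g O.
C: 66.63 g ÷ 12.01 g/mol = 5.548 mol
H: 11.18 g ÷ 1.008 g/mol = 11.09 mol
O: 22.19 g ÷ 16.00 g/mol = 1.387 mol
Divide by the smallest (1.387 mol O): C 4.000, H 7.997, O 1.000
Ratio ≈ 4:8:1, so the empirical formula is C4H8O
Empirical-formula mass = 72.10 g/mol
n = 432 / 72.10 = 5.99 ≈ 6
Molecular formula = (C4H8O)×6 = C24H48O6

C24H48O6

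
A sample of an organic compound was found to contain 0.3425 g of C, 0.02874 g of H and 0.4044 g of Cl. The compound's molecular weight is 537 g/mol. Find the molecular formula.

C20H20Cl8

C: 0.3425 g ÷ 12.01 g/mol = 0.02852 mol
H: 0.02874 g ÷ 1.008 g/mol = 0.02851 mol
Cl: 0.4044 g ÷ 35.45 g/mol = 0.01141 mol
Smallest is Cl at 0.01141 mol; normalising gives C 2.500, H 2.499, Cl 1.000
Multiply by 2: C 5.00, H 5.00, Cl 2.00 → C5H5Cl2
Empirical-formula mass = 135.99 g/mol
n = 537 / 135.99 = 3.95 ≈ 4
Molecular formula = (C5H5Cl2)×4 = C20H20Cl8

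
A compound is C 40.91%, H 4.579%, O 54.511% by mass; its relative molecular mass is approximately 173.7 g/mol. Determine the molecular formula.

Assume 100 g: 40.91 g C, 4.579 g H, 54.511 g O.
n(C) = 40.91/12.01 = 3.406, n(H) = 4.579/1.008 = 4.543, n(O) = 54.511/16.00 = 3.407
Smallest is C at 3.406 mol; normalising gives C 1.000, H 1.334, O 1.000
Scaling by 3: C 3.00, H 4.00, O 3.00 → C3H4O3
Empirical-formula mass = 88.06 g/mol
n = 173.7 / 88.06 = 1.97 ≈ 2
Molecular formula = (C3H4O3)×2 = C6H8O6

C6H8O6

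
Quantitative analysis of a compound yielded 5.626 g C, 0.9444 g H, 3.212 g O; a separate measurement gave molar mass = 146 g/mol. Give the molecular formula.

C7H14O3

Moles — C: 5.626 / 12.01 = 0.4684 mol; H: 0.9444 / 1.008 = 0.9369 mol; O: 3.212 / 16.00 = 0.2008 mol
Divide by the smallest (0.2008 mol O): C 2.333, H 4.667, O 1.000
×3: C 7.00, H 14.00, O 3.00 → C7H14O3
Empirical-formula mass = 146.18 g/mol
n = 146 / 146.18 = 1.00 ≈ 1
Molecular formula = empirical formula = C7H14O3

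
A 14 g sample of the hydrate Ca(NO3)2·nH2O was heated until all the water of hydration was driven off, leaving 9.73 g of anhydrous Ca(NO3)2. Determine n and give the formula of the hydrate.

Mass of water lost = 14 − 9.73 = 4.27 g → 4.27 / 18.02 = 0.237 mol H2O
Molar mass of Ca(NO3)2 = 164.10 g/mol → mol Ca(NO3)2 = 9.73 / 164.10 = 0.05929
n = 0.237 / 0.05929 = 4.00 ≈ 4 → Ca(NO3)2·4H2O

Ca(NO3)2·4H2O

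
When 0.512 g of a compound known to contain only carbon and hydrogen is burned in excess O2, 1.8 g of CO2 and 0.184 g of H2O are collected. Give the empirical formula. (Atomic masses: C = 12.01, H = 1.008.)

mol C = 1.8 / 44.01 = 0.04090; mass C = 0.04090 × 12.01 = 0.4912 g
mol H = 2 × (0.184 / 18.02) = 0.02042; mass H = 0.02042 × 1.008 = 0.02059 g
Ratios (÷ 0.02042): C 2.003, H 1.000
→ C2H

C2H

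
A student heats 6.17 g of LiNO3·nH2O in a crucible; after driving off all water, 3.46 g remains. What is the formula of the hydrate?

Mass of water lost = 6.17 − 3.46 = 2.71 g → 2.71 / 18.02 = 0.1504 mol H2O
Molar mass of LiNO3 = 68.95 g/mol → mol LiNO3 = 3.46 / 68.95 = 0.05018
n = 0.1504 / 0.05018 = 3.00 ≈ 3 → LiNO3·3H2O

LiNO3·3H2O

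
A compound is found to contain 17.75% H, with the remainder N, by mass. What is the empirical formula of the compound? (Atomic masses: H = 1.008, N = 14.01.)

Assume 100 g: 17.75 g H, 82.25 g N.
Moles — H: 17.75 / 1.008 = 17.61 mol; N: 82.25 / 14.01 = 5.871 mol
Ratios (÷ 5.871): H 2.999, N 1.000
≈ 3:1 → H3N

H3N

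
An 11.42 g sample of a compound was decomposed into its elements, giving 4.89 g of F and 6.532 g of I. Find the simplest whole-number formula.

n(F) = 4.89/19.00 = 0.2574, n(I) = 6.532/126.90 = 0.05147
Smallest is I at 0.05147 mol; normalising gives F 5.000, I 1.000
→ F5I

F5I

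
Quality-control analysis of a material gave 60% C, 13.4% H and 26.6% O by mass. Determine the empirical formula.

Assume 100 g: 60 g C, 13.4 g H, 26.6 g O.
n(C) = 60/12.01 = 4.996, n(H) = 13.4/1.008 = 13.29, n(O) = 26.6/16.00 = 1.663
Divide by the smallest (1.663 mol O): C 3.005, H 7.996, O 1.000
Ratio ≈ 3:8:1, so the empirical formula is C3H8O

C3H8O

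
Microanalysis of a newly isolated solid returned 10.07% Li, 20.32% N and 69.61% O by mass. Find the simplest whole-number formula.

LiNO3

Assume 100 g: 10.07 g Li, 20.32 g N, 69.61 g O.
n(Li) = 10.07/6.94 = 1.451, n(N) = 20.32/14.01 = 1.45, n(O) = 69.61/16.00 = 4.351
Ratios (÷ 1.45): Li 1.000, N 1.000, O 3.000
Ratio ≈ 1:1:3, so the empirical formula is LiNO3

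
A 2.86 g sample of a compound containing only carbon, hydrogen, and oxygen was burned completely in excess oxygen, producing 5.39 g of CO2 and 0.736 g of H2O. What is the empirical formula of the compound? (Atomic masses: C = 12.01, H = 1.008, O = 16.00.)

C3H2O2

mol C = 5.39 / 44.01 = 0.1225; mass C = 0.1225 × 12.01 = 1.471 g
mol H = 2 × (0.736 / 18.02) = 0.08169; mass H = 0.08169 × 1.008 = 0.08234 g
mass O = 2.86 − (1.553) = 1.307 g → mol O = 0.08167
Ratios (÷ 0.08167): C 1.500, H 1.000, O 1.000
×2: C 3.00, H 2.00, O 2.00 → C3H2O2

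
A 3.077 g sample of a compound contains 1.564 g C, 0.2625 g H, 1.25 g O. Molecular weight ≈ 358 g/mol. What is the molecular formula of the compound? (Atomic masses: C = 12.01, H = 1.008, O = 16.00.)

Moles — C: 1.564 / 12.01 = 0.1302 mol; H: 0.2625 / 1.008 = 0.2604 mol; O: 1.25 / 16.00 = 0.07812 mol
Smallest is O at 0.07812 mol; normalising gives C 1.667, H 3.333, O 1.000
Scaling by 3: C 5.00, H 10.00, O 3.00 → C5H10O3
Empirical-formula mass = 118.13 g/mol
n = 358 / 118.13 = 3.03 ≈ 3
Molecular formula = (C5H10O3)×3 = C15H30O9

C15H30O9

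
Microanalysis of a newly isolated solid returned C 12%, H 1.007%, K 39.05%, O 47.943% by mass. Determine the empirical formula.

CHKO3

Assume 100 g: 12 g C, 1.007 g H, 39.05 g K, 47.943 g O.
Moles — C: 12 / 12.01 = 0.9992 mol; H: 1.007 / 1.008 = 0.999 mol; K: 39.05 / 39.10 = 0.9987 mol; O: 47.943 / 16.00 = 2.996 mol
Ratios (÷ 0.9987): C 1.000, H 1.000, K 1.000, O 3.000
→ CHKO3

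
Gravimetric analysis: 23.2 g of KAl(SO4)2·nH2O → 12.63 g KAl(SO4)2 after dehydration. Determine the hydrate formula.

Mass of water lost = 23.2 − 12.63 = 10.57 g → 10.57 / 18.02 = 0.5866 mol H2O
Molar mass of KAl(SO4)2 = 258.22 g/mol → mol KAl(SO4)2 = 12.63 / 258.22 = 0.04891
n = 0.5866 / 0.04891 = 11.99 ≈ 12 → KAl(SO4)2·12H2O

KAl(SO4)2·12H2O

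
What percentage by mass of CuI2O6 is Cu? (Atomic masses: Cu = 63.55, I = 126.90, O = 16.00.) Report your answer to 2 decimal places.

15.37%

Molar mass = 1(63.55) + 2(126.90) + 6(16.00) = 413.350 g/mol
Mass of Cu per mole = 1 × 63.55 = 63.550 g
% Cu = 63.550 / 413.350 × 100 = 15.37%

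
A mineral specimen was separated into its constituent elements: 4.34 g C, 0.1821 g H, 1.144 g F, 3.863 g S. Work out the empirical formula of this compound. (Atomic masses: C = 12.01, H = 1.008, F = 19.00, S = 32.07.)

C6H3FS2

n(C) = 4.34/12.01 = 0.3614, n(H) = 0.1821/1.008 = 0.1807, n(F) = 1.144/19.00 = 0.06021, n(S) = 3.863/32.07 = 0.1205
Smallest is F at 0.06021 mol; normalising gives C 6.002, H 3.000, F 1.000, S 2.001
≈ 6:3:1:2 → C6H3FS2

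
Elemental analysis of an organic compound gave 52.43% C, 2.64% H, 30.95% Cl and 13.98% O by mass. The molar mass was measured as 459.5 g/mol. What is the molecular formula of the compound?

C20H12Cl4O4

Assume 100 g: 52.43 g C, 2.64 g H, 30.95 g Cl, 13.98 g O.
Moles — C: 52.43 / 12.01 = 4.366 mol; H: 2.64 / 1.008 = 2.619 mol; Cl: 30.95 / 35.45 = 0.8731 mol; O: 13.98 / 16.00 = 0.8738 mol
Ratios (÷ 0.8731): C 5.000, H 3.000, Cl 1.000, O 1.001
→ C5H3ClO
Empirical-formula mass = 114.52 g/mol
n = 459.5 / 114.52 = 4.01 ≈ 4
Molecular formula = (C5H3ClO)×4 = C20H12Cl4O4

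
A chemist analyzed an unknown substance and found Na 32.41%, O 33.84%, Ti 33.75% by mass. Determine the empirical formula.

Assume 100 g: 32.41 g Na, 33.84 g O, 33.75 g Ti.
Moles — Na: 32.41 / 22.99 = 1.41 mol; O: 33.84 / 16.00 = 2.115 mol; Ti: 33.75 / 47.87 = 0.705 mol
Smallest is Ti at 0.705 mol; normalising gives Na 2.000, O 3.000, Ti 1.000
→ Na2O3Ti

Na2O3Ti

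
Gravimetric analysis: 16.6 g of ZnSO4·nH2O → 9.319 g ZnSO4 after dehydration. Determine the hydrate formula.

ZnSO4·7H2O

Mass of water lost = 16.6 − 9.319 = 7.281 g → 7.281 / 18.02 = 0.4041 mol H2O
Molar mass of ZnSO4 = 161.45 g/mol → mol ZnSO4 = 9.319 / 161.45 = 0.05772
n = 0.4041 / 0.05772 = 7.00 ≈ 7 → ZnSO4·7H2O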